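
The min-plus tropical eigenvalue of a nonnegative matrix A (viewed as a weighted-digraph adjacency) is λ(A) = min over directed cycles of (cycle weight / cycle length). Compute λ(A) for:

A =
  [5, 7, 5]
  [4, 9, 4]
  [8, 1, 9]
λ(A) = 5/2

Enumerate directed cycles and compute their means (weight / length). Sample:
  cycle 0 → 0: weight = 5, length = 1, mean = 5/1 ≈ 5.000
  cycle 1 → 1: weight = 9, length = 1, mean = 9/1 ≈ 9.000
  cycle 2 → 2: weight = 9, length = 1, mean = 9/1 ≈ 9.000
  cycle 0 → 1 → 0: weight = 11, length = 2, mean = 11/2 ≈ 5.500
  cycle 0 → 2 → 0: weight = 13, length = 2, mean = 13/2 ≈ 6.500
  cycle 1 → 0 → 1: weight = 11, length = 2, mean = 11/2 ≈ 5.500
Minimum mean = 2.500, attained e.g. along the cycle 1 → 2 → 1 with weight 5 and length 2. So λ(A) = 5/2 = 5/2.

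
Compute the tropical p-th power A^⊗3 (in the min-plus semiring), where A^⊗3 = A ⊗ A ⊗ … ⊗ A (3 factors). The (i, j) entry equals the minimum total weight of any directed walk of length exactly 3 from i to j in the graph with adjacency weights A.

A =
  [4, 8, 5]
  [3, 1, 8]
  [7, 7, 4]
A^⊗3 =
  [12, 10, 13]
  [5, 3, 9]
  [11, 9, 12]

Each entry (A^⊗3)_ij equals the minimum over all length-3 walks i = v_0 → v_1 → … → v_3 = j of Σ_t A[v_t][v_{t+1}]. For example, for (i, j) = (0, 2) we minimise over 9 possible intermediate vertex sequences; the minimum is 13, attained along the walk 0 → 0 → 0 → 2.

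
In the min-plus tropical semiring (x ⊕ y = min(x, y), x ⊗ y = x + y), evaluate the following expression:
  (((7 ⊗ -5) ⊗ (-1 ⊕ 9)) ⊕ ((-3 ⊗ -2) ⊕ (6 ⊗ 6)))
(((7 ⊗ -5) ⊗ (-1 ⊕ 9)) ⊕ ((-3 ⊗ -2) ⊕ (6 ⊗ 6))) = -5

Expand innermost to outermost. Recall ⊕ takes the minimum of its arguments and ⊗ takes their sum. Working out the expression (((7 ⊗ -5) ⊗ (-1 ⊕ 9)) ⊕ ((-3 ⊗ -2) ⊕ (6 ⊗ 6))) gives -5.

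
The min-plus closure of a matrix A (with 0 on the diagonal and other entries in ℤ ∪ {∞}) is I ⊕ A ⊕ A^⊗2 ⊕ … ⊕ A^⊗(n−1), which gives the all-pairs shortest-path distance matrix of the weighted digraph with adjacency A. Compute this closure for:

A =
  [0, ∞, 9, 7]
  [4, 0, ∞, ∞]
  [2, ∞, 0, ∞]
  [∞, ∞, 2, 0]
Closure =
  [0, ∞, 9, 7]
  [4, 0, 13, 11]
  [2, ∞, 0, 9]
  [4, ∞, 2, 0]

This is the Floyd-Warshall all-pairs shortest-path computation. For each intermediate vertex k = 0, 1, …, 3, update dist[i][j] ← min(dist[i][j], dist[i][k] + dist[k][j]). The final matrix gives, for each (i, j), the minimum total weight of any directed path from i to j (possibly empty when i = j).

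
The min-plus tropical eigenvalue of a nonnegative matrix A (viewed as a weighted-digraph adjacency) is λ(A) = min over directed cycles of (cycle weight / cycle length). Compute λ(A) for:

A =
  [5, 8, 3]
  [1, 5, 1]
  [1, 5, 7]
λ(A) = 2

Enumerate directed cycles and compute their means (weight / length). Sample:
  cycle 0 → 0: weight = 5, length = 1, mean = 5/1 ≈ 5.000
  cycle 1 → 1: weight = 5, length = 1, mean = 5/1 ≈ 5.000
  cycle 2 → 2: weight = 7, length = 1, mean = 7/1 ≈ 7.000
  cycle 0 → 1 → 0: weight = 9, length = 2, mean = 9/2 ≈ 4.500
  cycle 0 → 2 → 0: weight = 4, length = 2, mean = 4/2 ≈ 2.000
  cycle 1 → 0 → 1: weight = 9, length = 2, mean = 9/2 ≈ 4.500
Minimum mean = 2.000, attained e.g. along the cycle 0 → 2 → 0 with weight 4 and length 2. So λ(A) = 4/2 = 2.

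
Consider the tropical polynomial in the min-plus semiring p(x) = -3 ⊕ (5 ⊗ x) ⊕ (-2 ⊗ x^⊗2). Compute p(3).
p(3) = -3

A tropical monomial a ⊗ x^⊗i evaluates to a + i · x. Evaluating each term at x = 3:
  Term 0 contributes -3 + 0 · 3 = -3
  Term 1 contributes 5 + 1 · 3 = 8
  Term 2 contributes -2 + 2 · 3 = 4
p(3) = ⊕ of these = min[-3, 8, 4] = -3.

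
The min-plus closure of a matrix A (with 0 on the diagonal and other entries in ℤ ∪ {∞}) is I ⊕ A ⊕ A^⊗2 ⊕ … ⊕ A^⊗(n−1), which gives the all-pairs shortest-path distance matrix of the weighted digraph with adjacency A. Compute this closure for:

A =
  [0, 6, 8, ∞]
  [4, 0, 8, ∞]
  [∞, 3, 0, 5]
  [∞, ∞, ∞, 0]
Closure =
  [0, 6, 8, 13]
  [4, 0, 8, 13]
  [7, 3, 0, 5]
  [∞, ∞, ∞, 0]

This is the Floyd-Warshall all-pairs shortest-path computation. For each intermediate vertex k = 0, 1, …, 3, update dist[i][j] ← min(dist[i][j], dist[i][k] + dist[k][j]). The final matrix gives, for each (i, j), the minimum total weight of any directed path from i to j (possibly empty when i = j).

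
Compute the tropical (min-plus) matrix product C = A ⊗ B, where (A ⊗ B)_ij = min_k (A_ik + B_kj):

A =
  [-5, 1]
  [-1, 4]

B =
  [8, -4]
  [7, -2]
A ⊗ B =
  [3, -9]
  [7, -5]

Apply the min-plus product entry-by-entry:
  C[0][0] = min over k of (A[0][0] + B[0][0] = -5 + 8 = 3, A[0][1] + B[1][0] = 1 + 7 = 8) = 3 (attained at k = 0)
  C[0][1] = min over k of (A[0][0] + B[0][1] = -5 + -4 = -9, A[0][1] + B[1][1] = 1 + -2 = -1) = -9 (attained at k = 0)
  C[1][0] = min over k of (A[1][0] + B[0][0] = -1 + 8 = 7, A[1][1] + B[1][0] = 4 + 7 = 11) = 7 (attained at k = 0)
  C[1][1] = min over k of (A[1][0] + B[0][1] = -1 + -4 = -5, A[1][1] + B[1][1] = 4 + -2 = 2) = -5 (attained at k = 0)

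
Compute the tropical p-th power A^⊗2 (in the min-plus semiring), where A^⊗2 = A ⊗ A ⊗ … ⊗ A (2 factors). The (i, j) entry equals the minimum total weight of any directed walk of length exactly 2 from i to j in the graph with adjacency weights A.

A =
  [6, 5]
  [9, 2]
A^⊗2 =
  [12, 7]
  [11, 4]

Each entry (A^⊗2)_ij equals the minimum over all length-2 walks i = v_0 → v_1 → … → v_2 = j of Σ_t A[v_t][v_{t+1}]. For example, for (i, j) = (0, 1) we minimise over 2 possible intermediate vertex sequences; the minimum is 7, attained along the walk 0 → 1 → 1.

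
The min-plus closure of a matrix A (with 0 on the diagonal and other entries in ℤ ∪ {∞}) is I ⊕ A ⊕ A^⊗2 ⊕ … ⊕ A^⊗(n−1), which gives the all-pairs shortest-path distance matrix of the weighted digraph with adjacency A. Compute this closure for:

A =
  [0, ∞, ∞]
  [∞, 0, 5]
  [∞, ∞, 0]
Closure =
  [0, ∞, ∞]
  [∞, 0, 5]
  [∞, ∞, 0]

This is the Floyd-Warshall all-pairs shortest-path computation. For each intermediate vertex k = 0, 1, …, 2, update dist[i][j] ← min(dist[i][j], dist[i][k] + dist[k][j]). The final matrix gives, for each (i, j), the minimum total weight of any directed path from i to j (possibly empty when i = j).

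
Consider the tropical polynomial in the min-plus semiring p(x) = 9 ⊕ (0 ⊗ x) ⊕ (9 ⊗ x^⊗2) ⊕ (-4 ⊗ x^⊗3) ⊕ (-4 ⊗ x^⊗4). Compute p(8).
p(8) = 8

A tropical monomial a ⊗ x^⊗i evaluates to a + i · x. Evaluating each term at x = 8:
  Term 0 contributes 9 + 0 · 8 = 9
  Term 1 contributes 0 + 1 · 8 = 8
  Term 2 contributes 9 + 2 · 8 = 25
  Term 3 contributes -4 + 3 · 8 = 20
  Term 4 contributes -4 + 4 · 8 = 28
p(8) = ⊕ of these = min[9, 8, 25, 20, 28] = 8.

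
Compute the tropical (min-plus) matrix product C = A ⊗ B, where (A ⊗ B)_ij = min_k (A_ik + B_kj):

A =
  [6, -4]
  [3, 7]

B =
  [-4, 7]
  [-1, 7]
A ⊗ B =
  [-5, 3]
  [-1, 10]

Apply the min-plus product entry-by-entry:
  C[0][0] = min over k of (A[0][0] + B[0][0] = 6 + -4 = 2, A[0][1] + B[1][0] = -4 + -1 = -5) = -5 (attained at k = 1)
  C[0][1] = min over k of (A[0][0] + B[0][1] = 6 + 7 = 13, A[0][1] + B[1][1] = -4 + 7 = 3) = 3 (attained at k = 1)
  C[1][0] = min over k of (A[1][0] + B[0][0] = 3 + -4 = -1, A[1][1] + B[1][0] = 7 + -1 = 6) = -1 (attained at k = 0)
  C[1][1] = min over k of (A[1][0] + B[0][1] = 3 + 7 = 10, A[1][1] + B[1][1] = 7 + 7 = 14) = 10 (attained at k = 0)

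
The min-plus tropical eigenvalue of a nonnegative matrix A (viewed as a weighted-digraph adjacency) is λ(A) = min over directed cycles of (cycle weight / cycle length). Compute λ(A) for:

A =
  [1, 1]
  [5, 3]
λ(A) = 1

Enumerate directed cycles and compute their means (weight / length). Sample:
  cycle 0 → 0: weight = 1, length = 1, mean = 1/1 ≈ 1.000
  cycle 1 → 1: weight = 3, length = 1, mean = 3/1 ≈ 3.000
  cycle 0 → 1 → 0: weight = 6, length = 2, mean = 6/2 ≈ 3.000
  cycle 1 → 0 → 1: weight = 6, length = 2, mean = 6/2 ≈ 3.000
Minimum mean = 1.000, attained e.g. along the cycle 0 → 0 with weight 1 and length 1. So λ(A) = 1/1 = 1.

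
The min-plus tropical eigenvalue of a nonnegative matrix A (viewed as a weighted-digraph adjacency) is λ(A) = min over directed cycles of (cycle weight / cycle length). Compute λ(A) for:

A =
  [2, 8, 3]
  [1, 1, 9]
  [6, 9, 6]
λ(A) = 1

Enumerate directed cycles and compute their means (weight / length). Sample:
  cycle 0 → 0: weight = 2, length = 1, mean = 2/1 ≈ 2.000
  cycle 1 → 1: weight = 1, length = 1, mean = 1/1 ≈ 1.000
  cycle 2 → 2: weight = 6, length = 1, mean = 6/1 ≈ 6.000
  cycle 0 → 1 → 0: weight = 9, length = 2, mean = 9/2 ≈ 4.500
  cycle 0 → 2 → 0: weight = 9, length = 2, mean = 9/2 ≈ 4.500
  cycle 1 → 0 → 1: weight = 9, length = 2, mean = 9/2 ≈ 4.500
Minimum mean = 1.000, attained e.g. along the cycle 1 → 1 with weight 1 and length 1. So λ(A) = 1/1 = 1.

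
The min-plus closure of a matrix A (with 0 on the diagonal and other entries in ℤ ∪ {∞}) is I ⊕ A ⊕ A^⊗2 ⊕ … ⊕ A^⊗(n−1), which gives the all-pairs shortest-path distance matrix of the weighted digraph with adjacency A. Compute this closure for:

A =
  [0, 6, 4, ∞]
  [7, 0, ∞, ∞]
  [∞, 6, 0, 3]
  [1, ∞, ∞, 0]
Closure =
  [0, 6, 4, 7]
  [7, 0, 11, 14]
  [4, 6, 0, 3]
  [1, 7, 5, 0]

This is the Floyd-Warshall all-pairs shortest-path computation. For each intermediate vertex k = 0, 1, …, 3, update dist[i][j] ← min(dist[i][j], dist[i][k] + dist[k][j]). The final matrix gives, for each (i, j), the minimum total weight of any directed path from i to j (possibly empty when i = j).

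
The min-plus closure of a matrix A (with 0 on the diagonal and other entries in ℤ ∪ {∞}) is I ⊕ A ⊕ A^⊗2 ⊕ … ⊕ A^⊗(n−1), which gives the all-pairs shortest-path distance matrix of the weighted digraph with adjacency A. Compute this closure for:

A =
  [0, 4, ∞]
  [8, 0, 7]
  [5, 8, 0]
Closure =
  [0, 4, 11]
  [8, 0, 7]
  [5, 8, 0]

This is the Floyd-Warshall all-pairs shortest-path computation. For each intermediate vertex k = 0, 1, …, 2, update dist[i][j] ← min(dist[i][j], dist[i][k] + dist[k][j]). The final matrix gives, for each (i, j), the minimum total weight of any directed path from i to j (possibly empty when i = j).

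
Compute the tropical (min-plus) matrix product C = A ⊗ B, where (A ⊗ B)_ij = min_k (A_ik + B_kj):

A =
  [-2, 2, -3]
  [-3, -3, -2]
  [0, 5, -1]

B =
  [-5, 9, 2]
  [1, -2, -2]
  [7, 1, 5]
A ⊗ B =
  [-7, -2, 0]
  [-8, -5, -5]
  [-5, 0, 2]

Apply the min-plus product entry-by-entry:
  C[0][0] = min over k of (A[0][0] + B[0][0] = -2 + -5 = -7, A[0][1] + B[1][0] = 2 + 1 = 3, A[0][2] + B[2][0] = -3 + 7 = 4) = -7 (attained at k = 0)
  C[0][1] = min over k of (A[0][0] + B[0][1] = -2 + 9 = 7, A[0][1] + B[1][1] = 2 + -2 = 0, A[0][2] + B[2][1] = -3 + 1 = -2) = -2 (attained at k = 2)
  C[0][2] = min over k of (A[0][0] + B[0][2] = -2 + 2 = 0, A[0][1] + B[1][2] = 2 + -2 = 0, A[0][2] + B[2][2] = -3 + 5 = 2) = 0 (attained at k = 0)
  C[1][0] = min over k of (A[1][0] + B[0][0] = -3 + -5 = -8, A[1][1] + B[1][0] = -3 + 1 = -2, A[1][2] + B[2][0] = -2 + 7 = 5) = -8 (attained at k = 0)
  C[1][1] = min over k of (A[1][0] + B[0][1] = -3 + 9 = 6, A[1][1] + B[1][1] = -3 + -2 = -5, A[1][2] + B[2][1] = -2 + 1 = -1) = -5 (attained at k = 1)
  C[1][2] = min over k of (A[1][0] + B[0][2] = -3 + 2 = -1, A[1][1] + B[1][2] = -3 + -2 = -5, A[1][2] + B[2][2] = -2 + 5 = 3) = -5 (attained at k = 1)
  C[2][0] = min over k of (A[2][0] + B[0][0] = 0 + -5 = -5, A[2][1] + B[1][0] = 5 + 1 = 6, A[2][2] + B[2][0] = -1 + 7 = 6) = -5 (attained at k = 0)
  C[2][1] = min over k of (A[2][0] + B[0][1] = 0 + 9 = 9, A[2][1] + B[1][1] = 5 + -2 = 3, A[2][2] + B[2][1] = -1 + 1 = 0) = 0 (attained at k = 2)
  C[2][2] = min over k of (A[2][0] + B[0][2] = 0 + 2 = 2, A[2][1] + B[1][2] = 5 + -2 = 3, A[2][2] + B[2][2] = -1 + 5 = 4) = 2 (attained at k = 0)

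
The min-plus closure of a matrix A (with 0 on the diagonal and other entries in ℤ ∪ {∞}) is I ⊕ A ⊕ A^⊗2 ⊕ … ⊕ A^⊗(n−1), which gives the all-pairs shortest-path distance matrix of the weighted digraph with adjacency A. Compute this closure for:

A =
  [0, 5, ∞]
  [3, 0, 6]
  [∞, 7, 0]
Closure =
  [0, 5, 11]
  [3, 0, 6]
  [10, 7, 0]

This is the Floyd-Warshall all-pairs shortest-path computation. For each intermediate vertex k = 0, 1, …, 2, update dist[i][j] ← min(dist[i][j], dist[i][k] + dist[k][j]). The final matrix gives, for each (i, j), the minimum total weight of any directed path from i to j (possibly empty when i = j).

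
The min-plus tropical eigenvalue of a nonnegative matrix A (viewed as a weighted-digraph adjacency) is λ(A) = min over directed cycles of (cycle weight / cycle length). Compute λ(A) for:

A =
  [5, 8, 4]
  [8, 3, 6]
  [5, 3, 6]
λ(A) = 3

Enumerate directed cycles and compute their means (weight / length). Sample:
  cycle 0 → 0: weight = 5, length = 1, mean = 5/1 ≈ 5.000
  cycle 1 → 1: weight = 3, length = 1, mean = 3/1 ≈ 3.000
  cycle 2 → 2: weight = 6, length = 1, mean = 6/1 ≈ 6.000
  cycle 0 → 1 → 0: weight = 16, length = 2, mean = 16/2 ≈ 8.000
  cycle 0 → 2 → 0: weight = 9, length = 2, mean = 9/2 ≈ 4.500
  cycle 1 → 0 → 1: weight = 16, length = 2, mean = 16/2 ≈ 8.000
Minimum mean = 3.000, attained e.g. along the cycle 1 → 1 with weight 3 and length 1. So λ(A) = 3/1 = 3.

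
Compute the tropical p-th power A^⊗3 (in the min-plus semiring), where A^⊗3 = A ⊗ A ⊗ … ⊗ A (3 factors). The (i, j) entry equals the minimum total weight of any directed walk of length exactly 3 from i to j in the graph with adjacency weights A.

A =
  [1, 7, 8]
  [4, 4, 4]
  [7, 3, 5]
A^⊗3 =
  [3, 9, 10]
  [6, 11, 11]
  [8, 10, 11]

Each entry (A^⊗3)_ij equals the minimum over all length-3 walks i = v_0 → v_1 → … → v_3 = j of Σ_t A[v_t][v_{t+1}]. For example, for (i, j) = (0, 2) we minimise over 9 possible intermediate vertex sequences; the minimum is 10, attained along the walk 0 → 0 → 0 → 2.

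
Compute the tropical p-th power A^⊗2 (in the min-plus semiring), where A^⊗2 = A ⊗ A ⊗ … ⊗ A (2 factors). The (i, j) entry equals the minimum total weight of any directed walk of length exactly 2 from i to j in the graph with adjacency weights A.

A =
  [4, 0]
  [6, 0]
A^⊗2 =
  [6, 0]
  [6, 0]

Each entry (A^⊗2)_ij equals the minimum over all length-2 walks i = v_0 → v_1 → … → v_2 = j of Σ_t A[v_t][v_{t+1}]. For example, for (i, j) = (0, 1) we minimise over 2 possible intermediate vertex sequences; the minimum is 0, attained along the walk 0 → 1 → 1.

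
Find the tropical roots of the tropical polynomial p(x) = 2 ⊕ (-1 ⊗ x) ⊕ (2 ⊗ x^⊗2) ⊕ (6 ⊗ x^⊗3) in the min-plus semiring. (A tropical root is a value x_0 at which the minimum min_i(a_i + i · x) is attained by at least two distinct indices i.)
Roots: {-4, -3, 3}

Each tropical root is a break point of the lower envelope of the lines y = a_i + i · x (there are 4 lines, with slopes 0, 1, ..., 3). Only the lines that attain the minimum somewhere contribute to roots; other lines are dominated. Here the surviving (envelope) indices are i = 3, i = 2, i = 1, i = 0.
Intersections between consecutive envelope lines give the roots: for adjacent envelope indices i < j the intersection is x = (a_i − a_j) / (j − i). Reading off the sorted break points: {-4, -3, 3}.
Verification: at each break x_0, at least two indices attain the minimum of min_i(a_i + i · x_0).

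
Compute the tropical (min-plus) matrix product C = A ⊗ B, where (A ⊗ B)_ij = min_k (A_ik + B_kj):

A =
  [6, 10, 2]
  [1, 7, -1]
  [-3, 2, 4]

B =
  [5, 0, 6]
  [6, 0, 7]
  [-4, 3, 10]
A ⊗ B =
  [-2, 5, 12]
  [-5, 1, 7]
  [0, -3, 3]

Apply the min-plus product entry-by-entry:
  C[0][0] = min over k of (A[0][0] + B[0][0] = 6 + 5 = 11, A[0][1] + B[1][0] = 10 + 6 = 16, A[0][2] + B[2][0] = 2 + -4 = -2) = -2 (attained at k = 2)
  C[0][1] = min over k of (A[0][0] + B[0][1] = 6 + 0 = 6, A[0][1] + B[1][1] = 10 + 0 = 10, A[0][2] + B[2][1] = 2 + 3 = 5) = 5 (attained at k = 2)
  C[0][2] = min over k of (A[0][0] + B[0][2] = 6 + 6 = 12, A[0][1] + B[1][2] = 10 + 7 = 17, A[0][2] + B[2][2] = 2 + 10 = 12) = 12 (attained at k = 0)
  C[1][0] = min over k of (A[1][0] + B[0][0] = 1 + 5 = 6, A[1][1] + B[1][0] = 7 + 6 = 13, A[1][2] + B[2][0] = -1 + -4 = -5) = -5 (attained at k = 2)
  C[1][1] = min over k of (A[1][0] + B[0][1] = 1 + 0 = 1, A[1][1] + B[1][1] = 7 + 0 = 7, A[1][2] + B[2][1] = -1 + 3 = 2) = 1 (attained at k = 0)
  C[1][2] = min over k of (A[1][0] + B[0][2] = 1 + 6 = 7, A[1][1] + B[1][2] = 7 + 7 = 14, A[1][2] + B[2][2] = -1 + 10 = 9) = 7 (attained at k = 0)
  C[2][0] = min over k of (A[2][0] + B[0][0] = -3 + 5 = 2, A[2][1] + B[1][0] = 2 + 6 = 8, A[2][2] + B[2][0] = 4 + -4 = 0) = 0 (attained at k = 2)
  C[2][1] = min over k of (A[2][0] + B[0][1] = -3 + 0 = -3, A[2][1] + B[1][1] = 2 + 0 = 2, A[2][2] + B[2][1] = 4 + 3 = 7) = -3 (attained at k = 0)
  C[2][2] = min over k of (A[2][0] + B[0][2] = -3 + 6 = 3, A[2][1] + B[1][2] = 2 + 7 = 9, A[2][2] + B[2][2] = 4 + 10 = 14) = 3 (attained at k = 0)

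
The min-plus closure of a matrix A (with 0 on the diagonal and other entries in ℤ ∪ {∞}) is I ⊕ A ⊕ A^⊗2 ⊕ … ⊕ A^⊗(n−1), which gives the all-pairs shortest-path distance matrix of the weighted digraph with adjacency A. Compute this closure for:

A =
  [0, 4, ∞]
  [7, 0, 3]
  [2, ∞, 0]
Closure =
  [0, 4, 7]
  [5, 0, 3]
  [2, 6, 0]

This is the Floyd-Warshall all-pairs shortest-path computation. For each intermediate vertex k = 0, 1, …, 2, update dist[i][j] ← min(dist[i][j], dist[i][k] + dist[k][j]). The final matrix gives, for each (i, j), the minimum total weight of any directed path from i to j (possibly empty when i = j).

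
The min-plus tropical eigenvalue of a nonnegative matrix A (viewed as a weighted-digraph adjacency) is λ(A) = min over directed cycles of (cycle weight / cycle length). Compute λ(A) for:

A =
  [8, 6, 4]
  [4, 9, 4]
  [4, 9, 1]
λ(A) = 1

Enumerate directed cycles and compute their means (weight / length). Sample:
  cycle 0 → 0: weight = 8, length = 1, mean = 8/1 ≈ 8.000
  cycle 1 → 1: weight = 9, length = 1, mean = 9/1 ≈ 9.000
  cycle 2 → 2: weight = 1, length = 1, mean = 1/1 ≈ 1.000
  cycle 0 → 1 → 0: weight = 10, length = 2, mean = 10/2 ≈ 5.000
  cycle 0 → 2 → 0: weight = 8, length = 2, mean = 8/2 ≈ 4.000
  cycle 1 → 0 → 1: weight = 10, length = 2, mean = 10/2 ≈ 5.000
Minimum mean = 1.000, attained e.g. along the cycle 2 → 2 with weight 1 and length 1. So λ(A) = 1/1 = 1.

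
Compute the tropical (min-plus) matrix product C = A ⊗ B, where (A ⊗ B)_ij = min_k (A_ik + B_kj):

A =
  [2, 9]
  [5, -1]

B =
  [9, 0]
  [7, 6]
A ⊗ B =
  [11, 2]
  [6, 5]

Apply the min-plus product entry-by-entry:
  C[0][0] = min over k of (A[0][0] + B[0][0] = 2 + 9 = 11, A[0][1] + B[1][0] = 9 + 7 = 16) = 11 (attained at k = 0)
  C[0][1] = min over k of (A[0][0] + B[0][1] = 2 + 0 = 2, A[0][1] + B[1][1] = 9 + 6 = 15) = 2 (attained at k = 0)
  C[1][0] = min over k of (A[1][0] + B[0][0] = 5 + 9 = 14, A[1][1] + B[1][0] = -1 + 7 = 6) = 6 (attained at k = 1)
  C[1][1] = min over k of (A[1][0] + B[0][1] = 5 + 0 = 5, A[1][1] + B[1][1] = -1 + 6 = 5) = 5 (attained at k = 0)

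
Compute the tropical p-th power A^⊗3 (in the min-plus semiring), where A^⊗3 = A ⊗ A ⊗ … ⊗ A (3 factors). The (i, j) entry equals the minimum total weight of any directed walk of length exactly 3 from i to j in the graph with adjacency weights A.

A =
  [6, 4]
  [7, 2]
A^⊗3 =
  [13, 8]
  [11, 6]

Each entry (A^⊗3)_ij equals the minimum over all length-3 walks i = v_0 → v_1 → … → v_3 = j of Σ_t A[v_t][v_{t+1}]. For example, for (i, j) = (0, 1) we minimise over 4 possible intermediate vertex sequences; the minimum is 8, attained along the walk 0 → 1 → 1 → 1.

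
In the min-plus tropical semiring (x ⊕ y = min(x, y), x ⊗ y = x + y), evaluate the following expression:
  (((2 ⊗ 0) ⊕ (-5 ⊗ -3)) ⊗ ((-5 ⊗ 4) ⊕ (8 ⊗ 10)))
(((2 ⊗ 0) ⊕ (-5 ⊗ -3)) ⊗ ((-5 ⊗ 4) ⊕ (8 ⊗ 10))) = -9

Expand innermost to outermost. Recall ⊕ takes the minimum of its arguments and ⊗ takes their sum. Working out the expression (((2 ⊗ 0) ⊕ (-5 ⊗ -3)) ⊗ ((-5 ⊗ 4) ⊕ (8 ⊗ 10))) gives -9.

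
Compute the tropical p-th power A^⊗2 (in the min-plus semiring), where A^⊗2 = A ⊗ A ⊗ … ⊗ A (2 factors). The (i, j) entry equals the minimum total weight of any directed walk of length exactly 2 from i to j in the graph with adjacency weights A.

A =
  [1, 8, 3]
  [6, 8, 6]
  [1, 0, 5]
A^⊗2 =
  [2, 3, 4]
  [7, 6, 9]
  [2, 5, 4]

Each entry (A^⊗2)_ij equals the minimum over all length-2 walks i = v_0 → v_1 → … → v_2 = j of Σ_t A[v_t][v_{t+1}]. For example, for (i, j) = (0, 2) we minimise over 3 possible intermediate vertex sequences; the minimum is 4, attained along the walk 0 → 0 → 2.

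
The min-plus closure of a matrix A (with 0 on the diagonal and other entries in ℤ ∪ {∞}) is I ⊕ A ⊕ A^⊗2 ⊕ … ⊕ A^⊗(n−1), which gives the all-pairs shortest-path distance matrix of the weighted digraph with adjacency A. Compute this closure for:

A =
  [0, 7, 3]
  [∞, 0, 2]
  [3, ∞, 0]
Closure =
  [0, 7, 3]
  [5, 0, 2]
  [3, 10, 0]

This is the Floyd-Warshall all-pairs shortest-path computation. For each intermediate vertex k = 0, 1, …, 2, update dist[i][j] ← min(dist[i][j], dist[i][k] + dist[k][j]). The final matrix gives, for each (i, j), the minimum total weight of any directed path from i to j (possibly empty when i = j).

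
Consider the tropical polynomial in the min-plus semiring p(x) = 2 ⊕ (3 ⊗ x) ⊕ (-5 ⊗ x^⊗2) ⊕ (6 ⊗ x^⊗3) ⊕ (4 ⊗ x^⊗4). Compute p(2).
p(2) = -1

A tropical monomial a ⊗ x^⊗i evaluates to a + i · x. Evaluating each term at x = 2:
  Term 0 contributes 2 + 0 · 2 = 2
  Term 1 contributes 3 + 1 · 2 = 5
  Term 2 contributes -5 + 2 · 2 = -1
  Term 3 contributes 6 + 3 · 2 = 12
  Term 4 contributes 4 + 4 · 2 = 12
p(2) = ⊕ of these = min[2, 5, -1, 12, 12] = -1.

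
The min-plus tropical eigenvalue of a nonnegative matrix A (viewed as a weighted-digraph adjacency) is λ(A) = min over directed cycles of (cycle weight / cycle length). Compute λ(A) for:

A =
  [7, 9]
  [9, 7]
λ(A) = 7

Enumerate directed cycles and compute their means (weight / length). Sample:
  cycle 0 → 0: weight = 7, length = 1, mean = 7/1 ≈ 7.000
  cycle 1 → 1: weight = 7, length = 1, mean = 7/1 ≈ 7.000
  cycle 0 → 1 → 0: weight = 18, length = 2, mean = 18/2 ≈ 9.000
  cycle 1 → 0 → 1: weight = 18, length = 2, mean = 18/2 ≈ 9.000
Minimum mean = 7.000, attained e.g. along the cycle 0 → 0 with weight 7 and length 1. So λ(A) = 7/1 = 7.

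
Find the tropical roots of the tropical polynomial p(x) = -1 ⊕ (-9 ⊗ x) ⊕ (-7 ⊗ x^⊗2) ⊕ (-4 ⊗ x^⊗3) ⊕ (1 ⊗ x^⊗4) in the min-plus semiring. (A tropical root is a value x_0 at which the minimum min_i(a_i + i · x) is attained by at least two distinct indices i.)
Roots: {-5, -3, -2, 8}

Each tropical root is a break point of the lower envelope of the lines y = a_i + i · x (there are 5 lines, with slopes 0, 1, ..., 4). Only the lines that attain the minimum somewhere contribute to roots; other lines are dominated. Here the surviving (envelope) indices are i = 4, i = 3, i = 2, i = 1, i = 0.
Intersections between consecutive envelope lines give the roots: for adjacent envelope indices i < j the intersection is x = (a_i − a_j) / (j − i). Reading off the sorted break points: {-5, -3, -2, 8}.
Verification: at each break x_0, at least two indices attain the minimum of min_i(a_i + i · x_0).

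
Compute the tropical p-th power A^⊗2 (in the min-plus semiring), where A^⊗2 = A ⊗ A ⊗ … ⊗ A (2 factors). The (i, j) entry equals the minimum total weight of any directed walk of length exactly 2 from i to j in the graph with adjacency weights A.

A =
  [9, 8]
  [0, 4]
A^⊗2 =
  [8, 12]
  [4, 8]

Each entry (A^⊗2)_ij equals the minimum over all length-2 walks i = v_0 → v_1 → … → v_2 = j of Σ_t A[v_t][v_{t+1}]. For example, for (i, j) = (0, 1) we minimise over 2 possible intermediate vertex sequences; the minimum is 12, attained along the walk 0 → 1 → 1.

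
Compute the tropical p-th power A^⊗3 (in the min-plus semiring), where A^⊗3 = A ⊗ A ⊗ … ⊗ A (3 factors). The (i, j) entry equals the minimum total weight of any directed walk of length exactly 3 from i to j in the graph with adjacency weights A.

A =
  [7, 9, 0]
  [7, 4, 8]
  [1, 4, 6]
A^⊗3 =
  [7, 8, 1]
  [8, 11, 9]
  [2, 5, 7]

Each entry (A^⊗3)_ij equals the minimum over all length-3 walks i = v_0 → v_1 → … → v_3 = j of Σ_t A[v_t][v_{t+1}]. For example, for (i, j) = (0, 2) we minimise over 9 possible intermediate vertex sequences; the minimum is 1, attained along the walk 0 → 2 → 0 → 2.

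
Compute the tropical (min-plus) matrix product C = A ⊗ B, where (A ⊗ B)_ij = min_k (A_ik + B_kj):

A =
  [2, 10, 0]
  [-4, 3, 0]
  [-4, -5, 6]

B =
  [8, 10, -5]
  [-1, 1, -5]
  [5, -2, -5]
A ⊗ B =
  [5, -2, -5]
  [2, -2, -9]
  [-6, -4, -10]

Apply the min-plus product entry-by-entry:
  C[0][0] = min over k of (A[0][0] + B[0][0] = 2 + 8 = 10, A[0][1] + B[1][0] = 10 + -1 = 9, A[0][2] + B[2][0] = 0 + 5 = 5) = 5 (attained at k = 2)
  C[0][1] = min over k of (A[0][0] + B[0][1] = 2 + 10 = 12, A[0][1] + B[1][1] = 10 + 1 = 11, A[0][2] + B[2][1] = 0 + -2 = -2) = -2 (attained at k = 2)
  C[0][2] = min over k of (A[0][0] + B[0][2] = 2 + -5 = -3, A[0][1] + B[1][2] = 10 + -5 = 5, A[0][2] + B[2][2] = 0 + -5 = -5) = -5 (attained at k = 2)
  C[1][0] = min over k of (A[1][0] + B[0][0] = -4 + 8 = 4, A[1][1] + B[1][0] = 3 + -1 = 2, A[1][2] + B[2][0] = 0 + 5 = 5) = 2 (attained at k = 1)
  C[1][1] = min over k of (A[1][0] + B[0][1] = -4 + 10 = 6, A[1][1] + B[1][1] = 3 + 1 = 4, A[1][2] + B[2][1] = 0 + -2 = -2) = -2 (attained at k = 2)
  C[1][2] = min over k of (A[1][0] + B[0][2] = -4 + -5 = -9, A[1][1] + B[1][2] = 3 + -5 = -2, A[1][2] + B[2][2] = 0 + -5 = -5) = -9 (attained at k = 0)
  C[2][0] = min over k of (A[2][0] + B[0][0] = -4 + 8 = 4, A[2][1] + B[1][0] = -5 + -1 = -6, A[2][2] + B[2][0] = 6 + 5 = 11) = -6 (attained at k = 1)
  C[2][1] = min over k of (A[2][0] + B[0][1] = -4 + 10 = 6, A[2][1] + B[1][1] = -5 + 1 = -4, A[2][2] + B[2][1] = 6 + -2 = 4) = -4 (attained at k = 1)
  C[2][2] = min over k of (A[2][0] + B[0][2] = -4 + -5 = -9, A[2][1] + B[1][2] = -5 + -5 = -10, A[2][2] + B[2][2] = 6 + -5 = 1) = -10 (attained at k = 1)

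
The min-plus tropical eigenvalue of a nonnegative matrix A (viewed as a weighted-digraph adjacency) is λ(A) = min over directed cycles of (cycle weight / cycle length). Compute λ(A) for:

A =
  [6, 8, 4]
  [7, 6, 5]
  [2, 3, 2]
λ(A) = 2

Enumerate directed cycles and compute their means (weight / length). Sample:
  cycle 0 → 0: weight = 6, length = 1, mean = 6/1 ≈ 6.000
  cycle 1 → 1: weight = 6, length = 1, mean = 6/1 ≈ 6.000
  cycle 2 → 2: weight = 2, length = 1, mean = 2/1 ≈ 2.000
  cycle 0 → 1 → 0: weight = 15, length = 2, mean = 15/2 ≈ 7.500
  cycle 0 → 2 → 0: weight = 6, length = 2, mean = 6/2 ≈ 3.000
  cycle 1 → 0 → 1: weight = 15, length = 2, mean = 15/2 ≈ 7.500
Minimum mean = 2.000, attained e.g. along the cycle 2 → 2 with weight 2 and length 1. So λ(A) = 2/1 = 2.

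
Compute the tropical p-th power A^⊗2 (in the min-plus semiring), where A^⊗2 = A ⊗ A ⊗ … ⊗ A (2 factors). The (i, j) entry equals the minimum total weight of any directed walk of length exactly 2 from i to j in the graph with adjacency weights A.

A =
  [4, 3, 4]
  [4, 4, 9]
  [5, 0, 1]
A^⊗2 =
  [7, 4, 5]
  [8, 7, 8]
  [4, 1, 2]

Each entry (A^⊗2)_ij equals the minimum over all length-2 walks i = v_0 → v_1 → … → v_2 = j of Σ_t A[v_t][v_{t+1}]. For example, for (i, j) = (0, 2) we minimise over 3 possible intermediate vertex sequences; the minimum is 5, attained along the walk 0 → 2 → 2.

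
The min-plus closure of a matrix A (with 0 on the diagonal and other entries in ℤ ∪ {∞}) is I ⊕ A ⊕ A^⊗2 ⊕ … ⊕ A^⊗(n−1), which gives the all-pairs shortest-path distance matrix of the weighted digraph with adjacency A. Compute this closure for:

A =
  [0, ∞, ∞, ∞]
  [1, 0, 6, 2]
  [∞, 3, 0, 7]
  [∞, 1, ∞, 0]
Closure =
  [0, ∞, ∞, ∞]
  [1, 0, 6, 2]
  [4, 3, 0, 5]
  [2, 1, 7, 0]

This is the Floyd-Warshall all-pairs shortest-path computation. For each intermediate vertex k = 0, 1, …, 3, update dist[i][j] ← min(dist[i][j], dist[i][k] + dist[k][j]). The final matrix gives, for each (i, j), the minimum total weight of any directed path from i to j (possibly empty when i = j).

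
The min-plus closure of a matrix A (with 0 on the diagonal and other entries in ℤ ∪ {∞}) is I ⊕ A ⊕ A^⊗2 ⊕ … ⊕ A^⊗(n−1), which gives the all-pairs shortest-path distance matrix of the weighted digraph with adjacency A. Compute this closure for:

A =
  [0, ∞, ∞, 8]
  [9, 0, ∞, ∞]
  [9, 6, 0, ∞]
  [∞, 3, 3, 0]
Closure =
  [0, 11, 11, 8]
  [9, 0, 20, 17]
  [9, 6, 0, 17]
  [12, 3, 3, 0]

This is the Floyd-Warshall all-pairs shortest-path computation. For each intermediate vertex k = 0, 1, …, 3, update dist[i][j] ← min(dist[i][j], dist[i][k] + dist[k][j]). The final matrix gives, for each (i, j), the minimum total weight of any directed path from i to j (possibly empty when i = j).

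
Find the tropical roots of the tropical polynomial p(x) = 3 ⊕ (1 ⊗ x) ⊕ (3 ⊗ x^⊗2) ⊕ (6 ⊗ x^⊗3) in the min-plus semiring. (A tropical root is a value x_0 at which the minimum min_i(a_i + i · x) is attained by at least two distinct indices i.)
Roots: {-3, -2, 2}

Each tropical root is a break point of the lower envelope of the lines y = a_i + i · x (there are 4 lines, with slopes 0, 1, ..., 3). Only the lines that attain the minimum somewhere contribute to roots; other lines are dominated. Here the surviving (envelope) indices are i = 3, i = 2, i = 1, i = 0.
Intersections between consecutive envelope lines give the roots: for adjacent envelope indices i < j the intersection is x = (a_i − a_j) / (j − i). Reading off the sorted break points: {-3, -2, 2}.
Verification: at each break x_0, at least two indices attain the minimum of min_i(a_i + i · x_0).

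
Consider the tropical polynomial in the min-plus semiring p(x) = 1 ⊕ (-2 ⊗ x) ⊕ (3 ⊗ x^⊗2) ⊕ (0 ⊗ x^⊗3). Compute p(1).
p(1) = -1

A tropical monomial a ⊗ x^⊗i evaluates to a + i · x. Evaluating each term at x = 1:
  Term 0 contributes 1 + 0 · 1 = 1
  Term 1 contributes -2 + 1 · 1 = -1
  Term 2 contributes 3 + 2 · 1 = 5
  Term 3 contributes 0 + 3 · 1 = 3
p(1) = ⊕ of these = min[1, -1, 5, 3] = -1.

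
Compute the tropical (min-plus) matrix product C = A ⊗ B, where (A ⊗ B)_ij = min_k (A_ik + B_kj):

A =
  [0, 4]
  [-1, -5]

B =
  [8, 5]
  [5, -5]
A ⊗ B =
  [8, -1]
  [0, -10]

Apply the min-plus product entry-by-entry:
  C[0][0] = min over k of (A[0][0] + B[0][0] = 0 + 8 = 8, A[0][1] + B[1][0] = 4 + 5 = 9) = 8 (attained at k = 0)
  C[0][1] = min over k of (A[0][0] + B[0][1] = 0 + 5 = 5, A[0][1] + B[1][1] = 4 + -5 = -1) = -1 (attained at k = 1)
  C[1][0] = min over k of (A[1][0] + B[0][0] = -1 + 8 = 7, A[1][1] + B[1][0] = -5 + 5 = 0) = 0 (attained at k = 1)
  C[1][1] = min over k of (A[1][0] + B[0][1] = -1 + 5 = 4, A[1][1] + B[1][1] = -5 + -5 = -10) = -10 (attained at k = 1)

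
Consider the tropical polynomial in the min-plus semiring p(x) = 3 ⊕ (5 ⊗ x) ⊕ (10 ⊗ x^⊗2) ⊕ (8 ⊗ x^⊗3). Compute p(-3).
p(-3) = -1

A tropical monomial a ⊗ x^⊗i evaluates to a + i · x. Evaluating each term at x = -3:
  Term 0 contributes 3 + 0 · -3 = 3
  Term 1 contributes 5 + 1 · -3 = 2
  Term 2 contributes 10 + 2 · -3 = 4
  Term 3 contributes 8 + 3 · -3 = -1
p(-3) = ⊕ of these = min[3, 2, 4, -1] = -1.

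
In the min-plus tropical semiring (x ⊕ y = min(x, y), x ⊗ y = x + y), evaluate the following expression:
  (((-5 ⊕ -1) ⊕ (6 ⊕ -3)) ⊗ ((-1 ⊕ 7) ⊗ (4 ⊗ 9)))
(((-5 ⊕ -1) ⊕ (6 ⊕ -3)) ⊗ ((-1 ⊕ 7) ⊗ (4 ⊗ 9))) = 7

Expand innermost to outermost. Recall ⊕ takes the minimum of its arguments and ⊗ takes their sum. Working out the expression (((-5 ⊕ -1) ⊕ (6 ⊕ -3)) ⊗ ((-1 ⊕ 7) ⊗ (4 ⊗ 9))) gives 7.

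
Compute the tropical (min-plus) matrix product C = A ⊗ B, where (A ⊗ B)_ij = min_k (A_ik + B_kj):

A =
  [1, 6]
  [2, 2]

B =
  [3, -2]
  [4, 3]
A ⊗ B =
  [4, -1]
  [5, 0]

Apply the min-plus product entry-by-entry:
  C[0][0] = min over k of (A[0][0] + B[0][0] = 1 + 3 = 4, A[0][1] + B[1][0] = 6 + 4 = 10) = 4 (attained at k = 0)
  C[0][1] = min over k of (A[0][0] + B[0][1] = 1 + -2 = -1, A[0][1] + B[1][1] = 6 + 3 = 9) = -1 (attained at k = 0)
  C[1][0] = min over k of (A[1][0] + B[0][0] = 2 + 3 = 5, A[1][1] + B[1][0] = 2 + 4 = 6) = 5 (attained at k = 0)
  C[1][1] = min over k of (A[1][0] + B[0][1] = 2 + -2 = 0, A[1][1] + B[1][1] = 2 + 3 = 5) = 0 (attained at k = 0)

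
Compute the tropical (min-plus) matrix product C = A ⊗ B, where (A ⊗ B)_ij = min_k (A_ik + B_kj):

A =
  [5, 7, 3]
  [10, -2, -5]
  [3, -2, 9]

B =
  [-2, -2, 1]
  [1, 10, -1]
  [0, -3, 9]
A ⊗ B =
  [3, 0, 6]
  [-5, -8, -3]
  [-1, 1, -3]

Apply the min-plus product entry-by-entry:
  C[0][0] = min over k of (A[0][0] + B[0][0] = 5 + -2 = 3, A[0][1] + B[1][0] = 7 + 1 = 8, A[0][2] + B[2][0] = 3 + 0 = 3) = 3 (attained at k = 0)
  C[0][1] = min over k of (A[0][0] + B[0][1] = 5 + -2 = 3, A[0][1] + B[1][1] = 7 + 10 = 17, A[0][2] + B[2][1] = 3 + -3 = 0) = 0 (attained at k = 2)
  C[0][2] = min over k of (A[0][0] + B[0][2] = 5 + 1 = 6, A[0][1] + B[1][2] = 7 + -1 = 6, A[0][2] + B[2][2] = 3 + 9 = 12) = 6 (attained at k = 0)
  C[1][0] = min over k of (A[1][0] + B[0][0] = 10 + -2 = 8, A[1][1] + B[1][0] = -2 + 1 = -1, A[1][2] + B[2][0] = -5 + 0 = -5) = -5 (attained at k = 2)
  C[1][1] = min over k of (A[1][0] + B[0][1] = 10 + -2 = 8, A[1][1] + B[1][1] = -2 + 10 = 8, A[1][2] + B[2][1] = -5 + -3 = -8) = -8 (attained at k = 2)
  C[1][2] = min over k of (A[1][0] + B[0][2] = 10 + 1 = 11, A[1][1] + B[1][2] = -2 + -1 = -3, A[1][2] + B[2][2] = -5 + 9 = 4) = -3 (attained at k = 1)
  C[2][0] = min over k of (A[2][0] + B[0][0] = 3 + -2 = 1, A[2][1] + B[1][0] = -2 + 1 = -1, A[2][2] + B[2][0] = 9 + 0 = 9) = -1 (attained at k = 1)
  C[2][1] = min over k of (A[2][0] + B[0][1] = 3 + -2 = 1, A[2][1] + B[1][1] = -2 + 10 = 8, A[2][2] + B[2][1] = 9 + -3 = 6) = 1 (attained at k = 0)
  C[2][2] = min over k of (A[2][0] + B[0][2] = 3 + 1 = 4, A[2][1] + B[1][2] = -2 + -1 = -3, A[2][2] + B[2][2] = 9 + 9 = 18) = -3 (attained at k = 1)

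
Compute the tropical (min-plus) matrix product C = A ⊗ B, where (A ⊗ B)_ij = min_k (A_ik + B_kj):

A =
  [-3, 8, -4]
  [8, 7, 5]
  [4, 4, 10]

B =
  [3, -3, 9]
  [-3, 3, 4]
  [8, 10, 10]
A ⊗ B =
  [0, -6, 6]
  [4, 5, 11]
  [1, 1, 8]

Apply the min-plus product entry-by-entry:
  C[0][0] = min over k of (A[0][0] + B[0][0] = -3 + 3 = 0, A[0][1] + B[1][0] = 8 + -3 = 5, A[0][2] + B[2][0] = -4 + 8 = 4) = 0 (attained at k = 0)
  C[0][1] = min over k of (A[0][0] + B[0][1] = -3 + -3 = -6, A[0][1] + B[1][1] = 8 + 3 = 11, A[0][2] + B[2][1] = -4 + 10 = 6) = -6 (attained at k = 0)
  C[0][2] = min over k of (A[0][0] + B[0][2] = -3 + 9 = 6, A[0][1] + B[1][2] = 8 + 4 = 12, A[0][2] + B[2][2] = -4 + 10 = 6) = 6 (attained at k = 0)
  C[1][0] = min over k of (A[1][0] + B[0][0] = 8 + 3 = 11, A[1][1] + B[1][0] = 7 + -3 = 4, A[1][2] + B[2][0] = 5 + 8 = 13) = 4 (attained at k = 1)
  C[1][1] = min over k of (A[1][0] + B[0][1] = 8 + -3 = 5, A[1][1] + B[1][1] = 7 + 3 = 10, A[1][2] + B[2][1] = 5 + 10 = 15) = 5 (attained at k = 0)
  C[1][2] = min over k of (A[1][0] + B[0][2] = 8 + 9 = 17, A[1][1] + B[1][2] = 7 + 4 = 11, A[1][2] + B[2][2] = 5 + 10 = 15) = 11 (attained at k = 1)
  C[2][0] = min over k of (A[2][0] + B[0][0] = 4 + 3 = 7, A[2][1] + B[1][0] = 4 + -3 = 1, A[2][2] + B[2][0] = 10 + 8 = 18) = 1 (attained at k = 1)
  C[2][1] = min over k of (A[2][0] + B[0][1] = 4 + -3 = 1, A[2][1] + B[1][1] = 4 + 3 = 7, A[2][2] + B[2][1] = 10 + 10 = 20) = 1 (attained at k = 0)
  C[2][2] = min over k of (A[2][0] + B[0][2] = 4 + 9 = 13, A[2][1] + B[1][2] = 4 + 4 = 8, A[2][2] + B[2][2] = 10 + 10 = 20) = 8 (attained at k = 1)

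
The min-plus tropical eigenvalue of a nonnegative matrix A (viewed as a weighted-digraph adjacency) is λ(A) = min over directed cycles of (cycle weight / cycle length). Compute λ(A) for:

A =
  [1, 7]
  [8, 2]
λ(A) = 1

Enumerate directed cycles and compute their means (weight / length). Sample:
  cycle 0 → 0: weight = 1, length = 1, mean = 1/1 ≈ 1.000
  cycle 1 → 1: weight = 2, length = 1, mean = 2/1 ≈ 2.000
  cycle 0 → 1 → 0: weight = 15, length = 2, mean = 15/2 ≈ 7.500
  cycle 1 → 0 → 1: weight = 15, length = 2, mean = 15/2 ≈ 7.500
Minimum mean = 1.000, attained e.g. along the cycle 0 → 0 with weight 1 and length 1. So λ(A) = 1/1 = 1.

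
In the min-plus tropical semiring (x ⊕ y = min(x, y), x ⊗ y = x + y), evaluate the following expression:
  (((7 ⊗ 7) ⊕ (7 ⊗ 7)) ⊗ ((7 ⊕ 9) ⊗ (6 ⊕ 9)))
(((7 ⊗ 7) ⊕ (7 ⊗ 7)) ⊗ ((7 ⊕ 9) ⊗ (6 ⊕ 9))) = 27

Expand innermost to outermost. Recall ⊕ takes the minimum of its arguments and ⊗ takes their sum. Working out the expression (((7 ⊗ 7) ⊕ (7 ⊗ 7)) ⊗ ((7 ⊕ 9) ⊗ (6 ⊕ 9))) gives 27.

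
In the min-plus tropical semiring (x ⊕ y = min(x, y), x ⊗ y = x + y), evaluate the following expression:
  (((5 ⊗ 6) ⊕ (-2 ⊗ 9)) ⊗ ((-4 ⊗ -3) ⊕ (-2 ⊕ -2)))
(((5 ⊗ 6) ⊕ (-2 ⊗ 9)) ⊗ ((-4 ⊗ -3) ⊕ (-2 ⊕ -2))) = 0

Expand innermost to outermost. Recall ⊕ takes the minimum of its arguments and ⊗ takes their sum. Working out the expression (((5 ⊗ 6) ⊕ (-2 ⊗ 9)) ⊗ ((-4 ⊗ -3) ⊕ (-2 ⊕ -2))) gives 0.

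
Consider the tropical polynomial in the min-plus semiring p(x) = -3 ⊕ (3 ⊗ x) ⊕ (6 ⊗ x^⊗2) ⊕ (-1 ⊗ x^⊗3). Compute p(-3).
p(-3) = -10

A tropical monomial a ⊗ x^⊗i evaluates to a + i · x. Evaluating each term at x = -3:
  Term 0 contributes -3 + 0 · -3 = -3
  Term 1 contributes 3 + 1 · -3 = 0
  Term 2 contributes 6 + 2 · -3 = 0
  Term 3 contributes -1 + 3 · -3 = -10
p(-3) = ⊕ of these = min[-3, 0, 0, -10] = -10.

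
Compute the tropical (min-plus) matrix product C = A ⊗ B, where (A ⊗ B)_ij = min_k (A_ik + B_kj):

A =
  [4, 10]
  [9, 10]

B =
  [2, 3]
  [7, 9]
A ⊗ B =
  [6, 7]
  [11, 12]

Apply the min-plus product entry-by-entry:
  C[0][0] = min over k of (A[0][0] + B[0][0] = 4 + 2 = 6, A[0][1] + B[1][0] = 10 + 7 = 17) = 6 (attained at k = 0)
  C[0][1] = min over k of (A[0][0] + B[0][1] = 4 + 3 = 7, A[0][1] + B[1][1] = 10 + 9 = 19) = 7 (attained at k = 0)
  C[1][0] = min over k of (A[1][0] + B[0][0] = 9 + 2 = 11, A[1][1] + B[1][0] = 10 + 7 = 17) = 11 (attained at k = 0)
  C[1][1] = min over k of (A[1][0] + B[0][1] = 9 + 3 = 12, A[1][1] + B[1][1] = 10 + 9 = 19) = 12 (attained at k = 0)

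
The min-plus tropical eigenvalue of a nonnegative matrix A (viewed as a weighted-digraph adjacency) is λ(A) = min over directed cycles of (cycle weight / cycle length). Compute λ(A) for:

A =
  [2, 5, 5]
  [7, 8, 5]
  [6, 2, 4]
λ(A) = 2

Enumerate directed cycles and compute their means (weight / length). Sample:
  cycle 0 → 0: weight = 2, length = 1, mean = 2/1 ≈ 2.000
  cycle 1 → 1: weight = 8, length = 1, mean = 8/1 ≈ 8.000
  cycle 2 → 2: weight = 4, length = 1, mean = 4/1 ≈ 4.000
  cycle 0 → 1 → 0: weight = 12, length = 2, mean = 12/2 ≈ 6.000
  cycle 0 → 2 → 0: weight = 11, length = 2, mean = 11/2 ≈ 5.500
  cycle 1 → 0 → 1: weight = 12, length = 2, mean = 12/2 ≈ 6.000
Minimum mean = 2.000, attained e.g. along the cycle 0 → 0 with weight 2 and length 1. So λ(A) = 2/1 = 2.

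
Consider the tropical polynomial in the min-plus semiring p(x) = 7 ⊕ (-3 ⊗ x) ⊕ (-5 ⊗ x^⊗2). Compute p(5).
p(5) = 2

A tropical monomial a ⊗ x^⊗i evaluates to a + i · x. Evaluating each term at x = 5:
  Term 0 contributes 7 + 0 · 5 = 7
  Term 1 contributes -3 + 1 · 5 = 2
  Term 2 contributes -5 + 2 · 5 = 5
p(5) = ⊕ of these = min[7, 2, 5] = 2.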